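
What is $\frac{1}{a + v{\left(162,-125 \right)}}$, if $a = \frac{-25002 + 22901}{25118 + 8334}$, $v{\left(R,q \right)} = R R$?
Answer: $\frac{33452}{877912187} \approx 3.8104 \cdot 10^{-5}$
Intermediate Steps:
$v{\left(R,q \right)} = R^{2}$
$a = - \frac{2101}{33452} \approx -0.062806$
$\frac{1}{a + v{\left(162,-125 \right)}} = \frac{1}{- \frac{2101}{33452} + 162^{2}} = \frac{1}{- \frac{2101}{33452} + 26244} = \frac{1}{\frac{877912187}{33452}} = \frac{33452}{877912187}$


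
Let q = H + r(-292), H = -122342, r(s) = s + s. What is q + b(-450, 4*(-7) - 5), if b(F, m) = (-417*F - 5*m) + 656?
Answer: 65545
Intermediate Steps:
r(s) = 2*s
b(F, m) = 656 - 417*F - 5*m
q = -122926 (q = -122342 + 2*(-292) = -122342 - 584 = -122926)
q + b(-450, 4*(-7) - 5) = -122926 + (656 - 417*(-450) - 5*(4*(-7) - 5)) = -122926 + (656 + 187650 - 5*(-28 - 5)) = -122926 + (656 + 187650 - 5*(-33)) = -122926 + (656 + 187650 + 165) = -122926 + 188471 = 65545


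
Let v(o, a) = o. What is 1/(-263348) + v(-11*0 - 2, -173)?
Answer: -526697/263348 ≈ -2.0000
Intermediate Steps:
1/(-263348) + v(-11*0 - 2, -173) = 1/(-263348) + (-11*0 - 2) = -1/263348 + (0 - 2) = -1/263348 - 2 = -526697/263348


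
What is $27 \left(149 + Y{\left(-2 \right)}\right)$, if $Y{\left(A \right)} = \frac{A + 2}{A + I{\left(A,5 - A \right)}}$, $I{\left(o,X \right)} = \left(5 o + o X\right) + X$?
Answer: $4023$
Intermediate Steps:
$I{\left(o,X \right)} = X + 5 o + X o$ ($I{\left(o,X \right)} = \left(5 o + X o\right) + X = X + 5 o + X o$)
$Y{\left(A \right)} = \frac{2 + A}{5 + 5 A + A \left(5 - A\right)}$ ($Y{\left(A \right)} = \frac{A + 2}{A + \left(\left(5 - A\right) + 5 A + \left(5 - A\right) A\right)} = \frac{2 + A}{A + \left(\left(5 - A\right) + 5 A + A \left(5 - A\right)\right)} = \frac{2 + A}{A + \left(5 + 4 A + A \left(5 - A\right)\right)} = \frac{2 + A}{5 + 5 A + A \left(5 - A\right)}$)
$27 \left(149 + Y{\left(-2 \right)}\right) = 27 \left(149 + \frac{-2 - -2}{-5 + \left(-2\right)^{2} - -20}\right) = 27 \left(149 + \frac{-2 + 2}{-5 + 4 + 20}\right) = 27 \left(149 + \frac{1}{19} \cdot 0\right) = 27 \left(149 + 0\right) = 27 \cdot 149 = 4023$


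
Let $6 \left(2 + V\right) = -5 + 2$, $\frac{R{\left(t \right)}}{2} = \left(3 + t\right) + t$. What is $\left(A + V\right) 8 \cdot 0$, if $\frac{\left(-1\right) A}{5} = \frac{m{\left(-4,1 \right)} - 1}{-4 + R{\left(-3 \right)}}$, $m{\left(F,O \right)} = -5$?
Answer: $0$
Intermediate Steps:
$R{\left(t \right)} = 6 + 4 t$ ($R{\left(t \right)} = 2 \left(\left(3 + t\right) + t\right) = 2 \left(3 + 2 t\right) = 6 + 4 t$)
$V = - \frac{5}{2}$ ($V = -2 + \frac{-5 + 2}{6} = -2 + \frac{1}{6} \left(-3\right) = -2 - \frac{1}{2} = - \frac{5}{2} \approx -2.5$)
$A = -3$ ($A = - 5 \frac{-5 - 1}{-4 + \left(6 + 4 \left(-3\right)\right)} = - 5 \left(- \frac{6}{-4 + \left(6 - 12\right)}\right) = - 5 \left(- \frac{6}{-4 - 6}\right) = - 5 \left(- \frac{6}{-10}\right) = - 5 \left(\left(-6\right) \left(- \frac{1}{10}\right)\right) = \left(-5\right) \frac{3}{5} = -3$)
$\left(A + V\right) 8 \cdot 0 = \left(-3 - \frac{5}{2}\right) 8 \cdot 0 = \left(- \frac{11}{2}\right) 8 \cdot 0 = \left(-44\right) 0 = 0$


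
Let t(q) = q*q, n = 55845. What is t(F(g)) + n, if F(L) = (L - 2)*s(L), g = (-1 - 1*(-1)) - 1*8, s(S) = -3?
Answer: 56745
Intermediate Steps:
g = -8 (g = (-1 + 1) - 8 = 0 - 8 = -8)
F(L) = 6 - 3*L (F(L) = (L - 2)*(-3) = (-2 + L)*(-3) = 6 - 3*L)
t(q) = q²
t(F(g)) + n = (6 - 3*(-8))² + 55845 = (6 + 24)² + 55845 = 30² + 55845 = 900 + 55845 = 56745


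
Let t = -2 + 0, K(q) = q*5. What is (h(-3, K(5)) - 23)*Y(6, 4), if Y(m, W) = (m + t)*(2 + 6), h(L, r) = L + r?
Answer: -32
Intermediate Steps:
K(q) = 5*q
t = -2
Y(m, W) = -16 + 8*m (Y(m, W) = (m - 2)*(2 + 6) = (-2 + m)*8 = -16 + 8*m)
(h(-3, K(5)) - 23)*Y(6, 4) = ((-3 + 5*5) - 23)*(-16 + 8*6) = ((-3 + 25) - 23)*(-16 + 48) = (22 - 23)*32 = -1*32 = -32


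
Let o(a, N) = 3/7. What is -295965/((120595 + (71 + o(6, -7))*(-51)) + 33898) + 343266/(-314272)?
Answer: -72397618809/23703988048 ≈ -3.0542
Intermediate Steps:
o(a, N) = 3/7 (o(a, N) = 3*(⅐) = 3/7)
-295965/((120595 + (71 + o(6, -7))*(-51)) + 33898) + 343266/(-314272) = -295965/((120595 + (71 + 3/7)*(-51)) + 33898) + 343266/(-314272) = -295965/((120595 + (500/7)*(-51)) + 33898) + 343266*(-1/314272) = -295965/((120595 - 25500/7) + 33898) - 24519/22448 = -295965/(818665/7 + 33898) - 24519/22448 = -295965/1055951/7 - 24519/22448 = -295965*7/1055951 - 24519/22448 = -2071755/1055951 - 24519/22448 = -72397618809/23703988048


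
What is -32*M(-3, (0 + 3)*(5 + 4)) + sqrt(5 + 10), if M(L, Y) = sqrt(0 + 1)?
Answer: -32 + sqrt(15) ≈ -28.127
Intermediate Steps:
M(L, Y) = 1 (M(L, Y) = sqrt(1) = 1)
-32*M(-3, (0 + 3)*(5 + 4)) + sqrt(5 + 10) = -32*1 + sqrt(5 + 10) = -32 + sqrt(15)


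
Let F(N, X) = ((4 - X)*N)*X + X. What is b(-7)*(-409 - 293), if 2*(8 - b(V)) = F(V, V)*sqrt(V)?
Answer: -5616 + 186732*I*sqrt(7) ≈ -5616.0 + 4.9405e+5*I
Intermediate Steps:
F(N, X) = X + N*X*(4 - X) (F(N, X) = (N*(4 - X))*X + X = N*X*(4 - X) + X = X + N*X*(4 - X))
b(V) = 8 - V**(3/2)*(1 - V**2 + 4*V)/2 (b(V) = 8 - V*(1 + 4*V - V*V)*sqrt(V)/2 = 8 - V*(1 + 4*V - V**2)*sqrt(V)/2 = 8 - V*(1 - V**2 + 4*V)*sqrt(V)/2 = 8 - V**(3/2)*(1 - V**2 + 4*V)/2)
b(-7)*(-409 - 293) = (8 + (-7)**(3/2)*(-1 + (-7)**2 - 4*(-7))/2)*(-409 - 293) = (8 + (-7*I*sqrt(7))*(-1 + 49 + 28)/2)*(-702) = (8 + (1/2)*(-7*I*sqrt(7))*76)*(-702) = (8 - 266*I*sqrt(7))*(-702) = -5616 + 186732*I*sqrt(7)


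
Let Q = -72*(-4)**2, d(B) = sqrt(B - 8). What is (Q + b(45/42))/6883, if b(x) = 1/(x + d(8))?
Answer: -17266/103245 ≈ -0.16723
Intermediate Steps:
d(B) = sqrt(-8 + B)
Q = -1152 (Q = -72*16 = -1152)
b(x) = 1/x (b(x) = 1/(x + sqrt(-8 + 8)) = 1/(x + sqrt(0)) = 1/(x + 0) = 1/x)
(Q + b(45/42))/6883 = (-1152 + 1/(45/42))/6883 = (-1152 + 1/(45*(1/42)))*(1/6883) = (-1152 + 1/(15/14))*(1/6883) = (-1152 + 14/15)*(1/6883) = -17266/15*1/6883 = -17266/103245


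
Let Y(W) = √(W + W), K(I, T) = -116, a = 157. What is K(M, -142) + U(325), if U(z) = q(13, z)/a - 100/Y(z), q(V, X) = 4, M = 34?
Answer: -18208/157 - 10*√26/13 ≈ -119.90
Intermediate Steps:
Y(W) = √2*√W (Y(W) = √(2*W) = √2*√W)
U(z) = 4/157 - 50*√2/√z (U(z) = 4/157 - 100*√2/(2*√z) = 4*(1/157) - 50*√2/√z = 4/157 - 50*√2/√z)
K(M, -142) + U(325) = -116 + (4/157 - 50*√2/√325) = -116 + (4/157 - 50*√2*√13/65) = -116 + (4/157 - 10*√26/13) = -18208/157 - 10*√26/13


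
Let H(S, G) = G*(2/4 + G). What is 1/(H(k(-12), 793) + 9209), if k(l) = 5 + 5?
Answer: 2/1276909 ≈ 1.5663e-6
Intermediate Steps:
k(l) = 10
H(S, G) = G*(1/2 + G) (H(S, G) = G*(2*(1/4) + G) = G*(1/2 + G))
1/(H(k(-12), 793) + 9209) = 1/(793*(1/2 + 793) + 9209) = 1/(793*(1587/2) + 9209) = 1/(1258491/2 + 9209) = 1/(1276909/2) = 2/1276909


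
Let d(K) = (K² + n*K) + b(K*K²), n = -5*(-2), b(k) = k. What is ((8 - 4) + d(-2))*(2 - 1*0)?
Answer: -40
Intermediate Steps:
n = 10
d(K) = K² + K³ + 10*K (d(K) = (K² + 10*K) + K*K² = (K² + 10*K) + K³ = K² + K³ + 10*K)
((8 - 4) + d(-2))*(2 - 1*0) = ((8 - 4) - 2*(10 - 2 + (-2)²))*(2 - 1*0) = (4 - 2*(10 - 2 + 4))*(2 + 0) = (4 - 2*12)*2 = (4 - 24)*2 = -20*2 = -40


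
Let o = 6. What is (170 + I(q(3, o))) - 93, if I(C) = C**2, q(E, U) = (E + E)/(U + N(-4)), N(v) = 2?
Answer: 1241/16 ≈ 77.563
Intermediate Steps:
q(E, U) = 2*E/(2 + U) (q(E, U) = (E + E)/(U + 2) = (2*E)/(2 + U) = 2*E/(2 + U))
(170 + I(q(3, o))) - 93 = (170 + (2*3/(2 + 6))**2) - 93 = (170 + (2*3/8)**2) - 93 = (170 + (2*3*(1/8))**2) - 93 = (170 + (3/4)**2) - 93 = (170 + 9/16) - 93 = 2729/16 - 93 = 1241/16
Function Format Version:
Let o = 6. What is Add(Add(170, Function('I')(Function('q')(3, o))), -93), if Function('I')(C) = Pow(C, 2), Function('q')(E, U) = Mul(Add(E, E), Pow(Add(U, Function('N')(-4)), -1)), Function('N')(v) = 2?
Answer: Rational(1241, 16) ≈ 77.563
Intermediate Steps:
Function('q')(E, U) = Mul(2, E, Pow(Add(2, U), -1)) (Function('q')(E, U) = Mul(Add(E, E), Pow(Add(U, 2), -1)) = Mul(Mul(2, E), Pow(Add(2, U), -1)) = Mul(2, E, Pow(Add(2, U), -1)))
Add(Add(170, Function('I')(Function('q')(3, o))), -93) = Add(Add(170, Pow(Mul(2, 3, Pow(Add(2, 6), -1)), 2)), -93) = Add(Add(170, Pow(Mul(2, 3, Pow(8, -1)), 2)), -93) = Add(Add(170, Pow(Mul(2, 3, Rational(1, 8)), 2)), -93) = Add(Add(170, Pow(Rational(3, 4), 2)), -93) = Add(Add(170, Rational(9, 16)), -93) = Add(Rational(2729, 16), -93) = Rational(1241, 16)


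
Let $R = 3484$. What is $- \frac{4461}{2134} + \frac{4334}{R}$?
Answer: $- \frac{786671}{929357} \approx -0.84647$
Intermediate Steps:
$- \frac{4461}{2134} + \frac{4334}{R} = - \frac{4461}{2134} + \frac{4334}{3484} = \left(-4461\right) \frac{1}{2134} + 4334 \cdot \frac{1}{3484} = - \frac{4461}{2134} + \frac{2167}{1742} = - \frac{786671}{929357}$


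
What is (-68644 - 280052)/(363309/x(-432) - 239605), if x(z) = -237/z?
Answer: -27546984/33387701 ≈ -0.82506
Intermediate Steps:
(-68644 - 280052)/(363309/x(-432) - 239605) = (-68644 - 280052)/(363309/((-237/(-432))) - 239605) = -348696/(363309/((-237*(-1/432))) - 239605) = -348696/(363309/(79/144) - 239605) = -348696/(363309*(144/79) - 239605) = -348696/(52316496/79 - 239605) = -348696/33387701/79 = -348696*79/33387701 = -27546984/33387701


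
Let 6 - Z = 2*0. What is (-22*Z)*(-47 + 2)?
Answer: 5940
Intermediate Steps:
Z = 6 (Z = 6 - 2*0 = 6 - 1*0 = 6 + 0 = 6)
(-22*Z)*(-47 + 2) = (-22*6)*(-47 + 2) = -132*(-45) = 5940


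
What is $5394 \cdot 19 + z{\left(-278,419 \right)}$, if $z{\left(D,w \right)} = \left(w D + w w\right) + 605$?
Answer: $162170$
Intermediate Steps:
$z{\left(D,w \right)} = 605 + w^{2} + D w$ ($z{\left(D,w \right)} = \left(D w + w^{2}\right) + 605 = \left(w^{2} + D w\right) + 605 = 605 + w^{2} + D w$)
$5394 \cdot 19 + z{\left(-278,419 \right)} = 5394 \cdot 19 + \left(605 + 419^{2} - 116482\right) = 102486 + \left(605 + 175561 - 116482\right) = 102486 + 59684 = 162170$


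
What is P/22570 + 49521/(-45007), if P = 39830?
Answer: 67493984/101580799 ≈ 0.66444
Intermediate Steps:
P/22570 + 49521/(-45007) = 39830/22570 + 49521/(-45007) = 39830*(1/22570) + 49521*(-1/45007) = 3983/2257 - 49521/45007 = 67493984/101580799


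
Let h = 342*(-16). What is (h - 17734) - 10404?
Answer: -33610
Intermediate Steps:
h = -5472
(h - 17734) - 10404 = (-5472 - 17734) - 10404 = -23206 - 10404 = -33610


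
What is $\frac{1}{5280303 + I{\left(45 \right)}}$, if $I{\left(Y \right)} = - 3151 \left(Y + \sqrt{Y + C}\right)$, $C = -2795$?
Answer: $\frac{2569254}{13215784334407} + \frac{15755 i \sqrt{110}}{26431568668814} \approx 1.9441 \cdot 10^{-7} + 6.2516 \cdot 10^{-9} i$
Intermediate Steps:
$I{\left(Y \right)} = - 3151 Y - 3151 \sqrt{-2795 + Y}$ ($I{\left(Y \right)} = - 3151 \left(Y + \sqrt{Y - 2795}\right) = - 3151 \left(Y + \sqrt{-2795 + Y}\right) = - 3151 Y - 3151 \sqrt{-2795 + Y}$)
$\frac{1}{5280303 + I{\left(45 \right)}} = \frac{1}{5280303 - \left(141795 + 3151 \sqrt{-2795 + 45}\right)} = \frac{1}{5280303 - \left(141795 + 3151 \sqrt{-2750}\right)} = \frac{1}{5280303 - \left(141795 + 3151 \cdot 5 i \sqrt{110}\right)} = \frac{1}{5280303 - \left(141795 + 15755 i \sqrt{110}\right)} = \frac{1}{5138508 - 15755 i \sqrt{110}}$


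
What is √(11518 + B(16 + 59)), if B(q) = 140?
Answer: √11658 ≈ 107.97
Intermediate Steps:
√(11518 + B(16 + 59)) = √(11518 + 140) = √11658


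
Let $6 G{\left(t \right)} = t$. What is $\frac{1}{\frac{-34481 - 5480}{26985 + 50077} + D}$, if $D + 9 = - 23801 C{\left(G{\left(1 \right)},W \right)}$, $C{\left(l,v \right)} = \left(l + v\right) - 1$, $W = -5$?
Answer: $\frac{115593}{16047735514} \approx 7.2031 \cdot 10^{-6}$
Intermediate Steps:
$G{\left(t \right)} = \frac{t}{6}$
$C{\left(l,v \right)} = -1 + l + v$
$D = \frac{832981}{6}$ ($D = -9 - 23801 \left(-1 + \frac{1}{6} \cdot 1 - 5\right) = -9 - 23801 \left(-1 + \frac{1}{6} - 5\right) = -9 - - \frac{833035}{6} = -9 + \frac{833035}{6} = \frac{832981}{6} \approx 1.3883 \cdot 10^{5}$)
$\frac{1}{\frac{-34481 - 5480}{26985 + 50077} + D} = \frac{1}{\frac{-34481 - 5480}{26985 + 50077} + \frac{832981}{6}} = \frac{1}{- \frac{39961}{77062} + \frac{832981}{6}} = \frac{1}{\frac{16047735514}{115593}} = \frac{115593}{16047735514}$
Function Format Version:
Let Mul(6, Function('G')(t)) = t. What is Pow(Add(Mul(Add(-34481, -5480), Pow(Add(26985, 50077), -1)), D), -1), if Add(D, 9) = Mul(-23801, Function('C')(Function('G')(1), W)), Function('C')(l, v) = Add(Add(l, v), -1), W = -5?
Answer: Rational(115593, 16047735514) ≈ 7.2031e-6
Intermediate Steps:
Function('G')(t) = Mul(Rational(1, 6), t)
Function('C')(l, v) = Add(-1, l, v)
D = Rational(832981, 6) (D = Add(-9, Mul(-23801, Add(-1, Mul(Rational(1, 6), 1), -5))) = Add(-9, Mul(-23801, Add(-1, Rational(1, 6), -5))) = Add(-9, Mul(-23801, Rational(-35, 6))) = Add(-9, Rational(833035, 6)) = Rational(832981, 6) ≈ 1.3883e+5)
Pow(Add(Mul(Add(-34481, -5480), Pow(Add(26985, 50077), -1)), D), -1) = Pow(Add(Mul(Add(-34481, -5480), Pow(Add(26985, 50077), -1)), Rational(832981, 6)), -1) = Pow(Add(Mul(-39961, Pow(77062, -1)), Rational(832981, 6)), -1) = Pow(Add(Mul(-39961, Rational(1, 77062)), Rational(832981, 6)), -1) = Pow(Add(Rational(-39961, 77062), Rational(832981, 6)), -1) = Pow(Rational(16047735514, 115593), -1) = Rational(115593, 16047735514)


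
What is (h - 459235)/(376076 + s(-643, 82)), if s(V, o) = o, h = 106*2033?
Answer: -243737/376158 ≈ -0.64796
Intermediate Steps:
h = 215498
(h - 459235)/(376076 + s(-643, 82)) = (215498 - 459235)/(376076 + 82) = -243737/376158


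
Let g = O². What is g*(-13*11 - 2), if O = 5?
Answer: -3625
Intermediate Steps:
g = 25 (g = 5² = 25)
g*(-13*11 - 2) = 25*(-13*11 - 2) = 25*(-143 - 2) = 25*(-145) = -3625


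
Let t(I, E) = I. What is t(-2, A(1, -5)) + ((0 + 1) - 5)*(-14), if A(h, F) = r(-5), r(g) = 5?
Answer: 54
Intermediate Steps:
A(h, F) = 5
t(-2, A(1, -5)) + ((0 + 1) - 5)*(-14) = -2 + ((0 + 1) - 5)*(-14) = -2 + (1 - 5)*(-14) = -2 - 4*(-14) = -2 + 56 = 54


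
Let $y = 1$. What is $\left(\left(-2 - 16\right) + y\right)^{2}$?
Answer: $289$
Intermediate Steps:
$\left(\left(-2 - 16\right) + y\right)^{2} = \left(\left(-2 - 16\right) + 1\right)^{2} = \left(-18 + 1\right)^{2} = \left(-17\right)^{2} = 289$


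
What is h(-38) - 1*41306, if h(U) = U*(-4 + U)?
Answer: -39710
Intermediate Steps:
h(-38) - 1*41306 = -38*(-4 - 38) - 1*41306 = -38*(-42) - 41306 = 1596 - 41306 = -39710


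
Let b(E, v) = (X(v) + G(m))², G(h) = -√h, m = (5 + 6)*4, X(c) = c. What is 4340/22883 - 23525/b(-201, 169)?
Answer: -1695620791945/2658413855741 - 15902900*√11/813219289 ≈ -0.70269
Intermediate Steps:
m = 44 (m = 11*4 = 44)
b(E, v) = (v - 2*√11)² (b(E, v) = (v - √44)² = (v - 2*√11)²)
4340/22883 - 23525/b(-201, 169) = 4340/22883 - 23525/(169 - 2*√11)² = 4340*(1/22883) - 23525/(169 - 2*√11)² = 620/3269 - 23525/(169 - 2*√11)²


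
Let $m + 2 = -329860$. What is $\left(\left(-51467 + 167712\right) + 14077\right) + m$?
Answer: $-199540$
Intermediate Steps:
$m = -329862$ ($m = -2 - 329860 = -329862$)
$\left(\left(-51467 + 167712\right) + 14077\right) + m = \left(\left(-51467 + 167712\right) + 14077\right) - 329862 = \left(116245 + 14077\right) - 329862 = 130322 - 329862 = -199540$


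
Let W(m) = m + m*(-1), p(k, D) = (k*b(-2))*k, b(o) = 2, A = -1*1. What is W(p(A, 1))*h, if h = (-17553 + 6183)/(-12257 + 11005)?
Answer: 0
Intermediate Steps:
A = -1
p(k, D) = 2*k² (p(k, D) = (k*2)*k = (2*k)*k = 2*k²)
W(m) = 0 (W(m) = m - m = 0)
h = 5685/626 (h = -11370/(-1252) = -11370*(-1/1252) = 5685/626 ≈ 9.0815)
W(p(A, 1))*h = 0*(5685/626) = 0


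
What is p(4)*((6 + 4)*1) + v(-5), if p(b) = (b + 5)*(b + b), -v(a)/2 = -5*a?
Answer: 670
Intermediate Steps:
v(a) = 10*a (v(a) = -(-10)*a = 10*a)
p(b) = 2*b*(5 + b) (p(b) = (5 + b)*(2*b) = 2*b*(5 + b))
p(4)*((6 + 4)*1) + v(-5) = (2*4*(5 + 4))*((6 + 4)*1) + 10*(-5) = (2*4*9)*(10*1) - 50 = 72*10 - 50 = 720 - 50 = 670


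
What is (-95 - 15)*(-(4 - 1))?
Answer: 330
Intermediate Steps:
(-95 - 15)*(-(4 - 1)) = -(-110)*3 = -110*(-3) = 330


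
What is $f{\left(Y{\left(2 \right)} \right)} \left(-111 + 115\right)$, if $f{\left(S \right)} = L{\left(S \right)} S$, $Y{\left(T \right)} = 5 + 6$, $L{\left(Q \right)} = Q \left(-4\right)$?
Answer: $-1936$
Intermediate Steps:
$L{\left(Q \right)} = - 4 Q$
$Y{\left(T \right)} = 11$
$f{\left(S \right)} = - 4 S^{2}$ ($f{\left(S \right)} = - 4 S S = - 4 S^{2}$)
$f{\left(Y{\left(2 \right)} \right)} \left(-111 + 115\right) = - 4 \cdot 11^{2} \left(-111 + 115\right) = \left(-4\right) 121 \cdot 4 = \left(-484\right) 4 = -1936$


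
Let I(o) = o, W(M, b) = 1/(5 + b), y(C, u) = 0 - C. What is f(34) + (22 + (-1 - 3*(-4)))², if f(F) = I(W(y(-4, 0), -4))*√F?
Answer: 1089 + √34 ≈ 1094.8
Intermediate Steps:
y(C, u) = -C
f(F) = √F (f(F) = √F/(5 - 4) = √F/1 = 1*√F = √F)
f(34) + (22 + (-1 - 3*(-4)))² = √34 + (22 + (-1 - 3*(-4)))² = √34 + (22 + (-1 + 12))² = √34 + (22 + 11)² = √34 + 33² = √34 + 1089 = 1089 + √34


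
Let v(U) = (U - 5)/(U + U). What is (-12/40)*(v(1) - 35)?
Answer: 111/10 ≈ 11.100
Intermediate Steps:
v(U) = (-5 + U)/(2*U) (v(U) = (-5 + U)/((2*U)) = (-5 + U)*(1/(2*U)) = (-5 + U)/(2*U))
(-12/40)*(v(1) - 35) = (-12/40)*((½)*(-5 + 1)/1 - 35) = (-12*1/40)*((½)*1*(-4) - 35) = -3*(-2 - 35)/10 = -3/10*(-37) = 111/10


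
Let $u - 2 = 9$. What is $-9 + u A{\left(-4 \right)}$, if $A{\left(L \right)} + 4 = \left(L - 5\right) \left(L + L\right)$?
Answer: $739$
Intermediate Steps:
$u = 11$ ($u = 2 + 9 = 11$)
$A{\left(L \right)} = -4 + 2 L \left(-5 + L\right)$ ($A{\left(L \right)} = -4 + \left(L - 5\right) \left(L + L\right) = -4 + \left(-5 + L\right) 2 L = -4 + 2 L \left(-5 + L\right)$)
$-9 + u A{\left(-4 \right)} = -9 + 11 \left(-4 - -40 + 2 \left(-4\right)^{2}\right) = -9 + 11 \left(-4 + 40 + 2 \cdot 16\right) = -9 + 11 \left(-4 + 40 + 32\right) = -9 + 11 \cdot 68 = -9 + 748 = 739$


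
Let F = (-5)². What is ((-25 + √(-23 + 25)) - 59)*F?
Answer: -2100 + 25*√2 ≈ -2064.6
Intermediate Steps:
F = 25
((-25 + √(-23 + 25)) - 59)*F = ((-25 + √(-23 + 25)) - 59)*25 = ((-25 + √2) - 59)*25 = (-84 + √2)*25 = -2100 + 25*√2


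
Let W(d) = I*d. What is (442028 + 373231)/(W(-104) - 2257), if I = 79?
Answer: -271753/3491 ≈ -77.844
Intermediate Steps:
W(d) = 79*d
(442028 + 373231)/(W(-104) - 2257) = (442028 + 373231)/(79*(-104) - 2257) = 815259/(-8216 - 2257) = 815259/(-10473) = 815259*(-1/10473) = -271753/3491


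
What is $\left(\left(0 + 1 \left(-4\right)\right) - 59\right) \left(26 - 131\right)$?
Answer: $6615$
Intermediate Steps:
$\left(\left(0 + 1 \left(-4\right)\right) - 59\right) \left(26 - 131\right) = \left(\left(0 - 4\right) - 59\right) \left(-105\right) = \left(-4 - 59\right) \left(-105\right) = \left(-63\right) \left(-105\right) = 6615$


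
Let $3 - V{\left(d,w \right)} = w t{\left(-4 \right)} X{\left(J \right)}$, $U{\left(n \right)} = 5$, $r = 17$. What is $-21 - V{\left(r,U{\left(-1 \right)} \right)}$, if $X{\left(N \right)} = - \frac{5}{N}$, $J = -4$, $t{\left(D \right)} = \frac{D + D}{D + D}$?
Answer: $- \frac{71}{4} \approx -17.75$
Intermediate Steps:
$t{\left(D \right)} = 1$ ($t{\left(D \right)} = \frac{2 D}{2 D} = 2 D \frac{1}{2 D} = 1$)
$V{\left(d,w \right)} = 3 - \frac{5 w}{4}$ ($V{\left(d,w \right)} = 3 - w 1 \left(- \frac{5}{-4}\right) = 3 - w \left(\left(-5\right) \left(- \frac{1}{4}\right)\right) = 3 - w \frac{5}{4} = 3 - \frac{5 w}{4}$)
$-21 - V{\left(r,U{\left(-1 \right)} \right)} = -21 - \left(3 - \frac{25}{4}\right) = -21 - - \frac{13}{4} = -21 + \frac{13}{4} = - \frac{71}{4}$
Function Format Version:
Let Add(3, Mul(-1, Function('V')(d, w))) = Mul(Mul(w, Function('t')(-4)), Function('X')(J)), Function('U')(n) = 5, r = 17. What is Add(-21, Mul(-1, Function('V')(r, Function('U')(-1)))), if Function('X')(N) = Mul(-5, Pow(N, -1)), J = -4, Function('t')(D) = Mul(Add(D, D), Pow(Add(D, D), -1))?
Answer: Rational(-71, 4) ≈ -17.750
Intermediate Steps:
Function('t')(D) = 1 (Function('t')(D) = Mul(Mul(2, D), Pow(Mul(2, D), -1)) = Mul(Mul(2, D), Mul(Rational(1, 2), Pow(D, -1))) = 1)
Function('V')(d, w) = Add(3, Mul(Rational(-5, 4), w)) (Function('V')(d, w) = Add(3, Mul(-1, Mul(Mul(w, 1), Mul(-5, Pow(-4, -1))))) = Add(3, Mul(-1, Mul(w, Mul(-5, Rational(-1, 4))))) = Add(3, Mul(-1, Mul(w, Rational(5, 4)))) = Add(3, Mul(-1, Mul(Rational(5, 4), w))) = Add(3, Mul(Rational(-5, 4), w)))
Add(-21, Mul(-1, Function('V')(r, Function('U')(-1)))) = Add(-21, Mul(-1, Add(3, Mul(Rational(-5, 4), 5)))) = Add(-21, Mul(-1, Add(3, Rational(-25, 4)))) = Add(-21, Mul(-1, Rational(-13, 4))) = Add(-21, Rational(13, 4)) = Rational(-71, 4)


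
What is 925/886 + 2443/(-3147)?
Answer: 746477/2788242 ≈ 0.26772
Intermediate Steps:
925/886 + 2443/(-3147) = 925*(1/886) + 2443*(-1/3147) = 925/886 - 2443/3147 = 746477/2788242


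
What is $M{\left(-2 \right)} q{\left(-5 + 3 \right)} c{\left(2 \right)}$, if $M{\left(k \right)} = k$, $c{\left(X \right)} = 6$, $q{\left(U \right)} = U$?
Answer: $24$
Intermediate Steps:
$M{\left(-2 \right)} q{\left(-5 + 3 \right)} c{\left(2 \right)} = - 2 \left(-5 + 3\right) 6 = \left(-2\right) \left(-2\right) 6 = 4 \cdot 6 = 24$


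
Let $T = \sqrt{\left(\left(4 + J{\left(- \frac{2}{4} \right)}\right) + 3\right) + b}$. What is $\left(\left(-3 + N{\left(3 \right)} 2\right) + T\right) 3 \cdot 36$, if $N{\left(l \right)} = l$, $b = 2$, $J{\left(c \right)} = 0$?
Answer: $648$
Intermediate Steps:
$T = 3$ ($T = \sqrt{\left(\left(4 + 0\right) + 3\right) + 2} = \sqrt{\left(4 + 3\right) + 2} = \sqrt{7 + 2} = \sqrt{9} = 3$)
$\left(\left(-3 + N{\left(3 \right)} 2\right) + T\right) 3 \cdot 36 = \left(\left(-3 + 3 \cdot 2\right) + 3\right) 3 \cdot 36 = \left(\left(-3 + 6\right) + 3\right) 3 \cdot 36 = \left(3 + 3\right) 3 \cdot 36 = 6 \cdot 3 \cdot 36 = 18 \cdot 36 = 648$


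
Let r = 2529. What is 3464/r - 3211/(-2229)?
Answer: 5280625/1879047 ≈ 2.8103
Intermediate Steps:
3464/r - 3211/(-2229) = 3464/2529 - 3211/(-2229) = 3464*(1/2529) - 3211*(-1/2229) = 3464/2529 + 3211/2229 = 5280625/1879047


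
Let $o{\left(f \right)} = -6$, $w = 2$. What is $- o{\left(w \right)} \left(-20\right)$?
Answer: $-120$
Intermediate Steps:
$- o{\left(w \right)} \left(-20\right) = \left(-1\right) \left(-6\right) \left(-20\right) = 6 \left(-20\right) = -120$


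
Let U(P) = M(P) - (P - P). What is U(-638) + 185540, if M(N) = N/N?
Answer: 185541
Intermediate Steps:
M(N) = 1
U(P) = 1 (U(P) = 1 - (P - P) = 1 - 1*0 = 1 + 0 = 1)
U(-638) + 185540 = 1 + 185540 = 185541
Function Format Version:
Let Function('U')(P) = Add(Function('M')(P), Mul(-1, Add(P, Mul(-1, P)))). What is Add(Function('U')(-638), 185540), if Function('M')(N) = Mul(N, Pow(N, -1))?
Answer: 185541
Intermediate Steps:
Function('M')(N) = 1
Function('U')(P) = 1 (Function('U')(P) = Add(1, Mul(-1, Add(P, Mul(-1, P)))) = Add(1, Mul(-1, 0)) = Add(1, 0) = 1)
Add(Function('U')(-638), 185540) = Add(1, 185540) = 185541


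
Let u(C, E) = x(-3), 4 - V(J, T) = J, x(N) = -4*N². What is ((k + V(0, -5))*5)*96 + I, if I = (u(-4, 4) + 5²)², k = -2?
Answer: 1081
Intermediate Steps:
V(J, T) = 4 - J
u(C, E) = -36 (u(C, E) = -4*(-3)² = -4*9 = -36)
I = 121 (I = (-36 + 5²)² = (-36 + 25)² = (-11)² = 121)
((k + V(0, -5))*5)*96 + I = ((-2 + (4 - 1*0))*5)*96 + 121 = ((-2 + (4 + 0))*5)*96 + 121 = ((-2 + 4)*5)*96 + 121 = (2*5)*96 + 121 = 10*96 + 121 = 960 + 121 = 1081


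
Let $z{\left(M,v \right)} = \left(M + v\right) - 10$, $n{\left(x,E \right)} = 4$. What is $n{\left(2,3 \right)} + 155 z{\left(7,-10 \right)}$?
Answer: $-2011$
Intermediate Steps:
$z{\left(M,v \right)} = -10 + M + v$
$n{\left(2,3 \right)} + 155 z{\left(7,-10 \right)} = 4 + 155 \left(-10 + 7 - 10\right) = 4 + 155 \left(-13\right) = 4 - 2015 = -2011$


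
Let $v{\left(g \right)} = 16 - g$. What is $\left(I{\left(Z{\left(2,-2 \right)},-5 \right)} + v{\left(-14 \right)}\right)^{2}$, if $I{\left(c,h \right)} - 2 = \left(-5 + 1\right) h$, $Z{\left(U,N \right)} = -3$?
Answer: $2704$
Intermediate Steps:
$I{\left(c,h \right)} = 2 - 4 h$ ($I{\left(c,h \right)} = 2 + \left(-5 + 1\right) h = 2 - 4 h$)
$\left(I{\left(Z{\left(2,-2 \right)},-5 \right)} + v{\left(-14 \right)}\right)^{2} = \left(\left(2 - -20\right) + \left(16 - -14\right)\right)^{2} = \left(\left(2 + 20\right) + \left(16 + 14\right)\right)^{2} = \left(22 + 30\right)^{2} = 52^{2} = 2704$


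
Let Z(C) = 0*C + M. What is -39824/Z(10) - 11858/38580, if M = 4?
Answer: -192057169/19290 ≈ -9956.3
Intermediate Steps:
Z(C) = 4 (Z(C) = 0*C + 4 = 0 + 4 = 4)
-39824/Z(10) - 11858/38580 = -39824/4 - 11858/38580 = -39824*¼ - 11858*1/38580 = -9956 - 5929/19290 = -192057169/19290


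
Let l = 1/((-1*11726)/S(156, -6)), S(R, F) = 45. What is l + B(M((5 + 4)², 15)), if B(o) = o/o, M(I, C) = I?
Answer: 11681/11726 ≈ 0.99616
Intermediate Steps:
B(o) = 1
l = -45/11726 (l = 1/(-1*11726/45) = 1/(-11726*1/45) = 1/(-11726/45) = -45/11726 ≈ -0.0038376)
l + B(M((5 + 4)², 15)) = -45/11726 + 1 = 11681/11726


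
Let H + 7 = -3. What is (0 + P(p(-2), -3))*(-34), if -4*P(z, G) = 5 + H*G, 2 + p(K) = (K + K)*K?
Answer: 595/2 ≈ 297.50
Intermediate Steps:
H = -10 (H = -7 - 3 = -10)
p(K) = -2 + 2*K² (p(K) = -2 + (K + K)*K = -2 + (2*K)*K = -2 + 2*K²)
P(z, G) = -5/4 + 5*G/2 (P(z, G) = -(5 - 10*G)/4 = -5/4 + 5*G/2)
(0 + P(p(-2), -3))*(-34) = (0 + (-5/4 + (5/2)*(-3)))*(-34) = (0 + (-5/4 - 15/2))*(-34) = (0 - 35/4)*(-34) = -35/4*(-34) = 595/2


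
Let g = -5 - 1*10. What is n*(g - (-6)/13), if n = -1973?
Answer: 372897/13 ≈ 28684.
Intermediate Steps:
g = -15 (g = -5 - 10 = -15)
n*(g - (-6)/13) = -1973*(-15 - (-6)/13) = -1973*(-15 - 1*(-6/13)) = -1973*(-15 + 6/13) = -1973*(-189/13) = 372897/13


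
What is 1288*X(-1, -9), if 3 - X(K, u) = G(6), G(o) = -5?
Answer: 10304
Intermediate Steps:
X(K, u) = 8 (X(K, u) = 3 - 1*(-5) = 3 + 5 = 8)
1288*X(-1, -9) = 1288*8 = 10304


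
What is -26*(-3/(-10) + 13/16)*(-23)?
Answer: 26611/40 ≈ 665.28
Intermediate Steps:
-26*(-3/(-10) + 13/16)*(-23) = -26*(-3*(-⅒) + 13*(1/16))*(-23) = -26*(3/10 + 13/16)*(-23) = -26*89/80*(-23) = -1157/40*(-23) = 26611/40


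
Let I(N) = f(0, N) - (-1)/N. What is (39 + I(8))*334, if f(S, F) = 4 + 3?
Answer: 61623/4 ≈ 15406.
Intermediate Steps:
f(S, F) = 7
I(N) = 7 + 1/N (I(N) = 7 - (-1)/N = 7 + 1/N)
(39 + I(8))*334 = (39 + (7 + 1/8))*334 = (39 + 57/8)*334 = (369/8)*334 = 61623/4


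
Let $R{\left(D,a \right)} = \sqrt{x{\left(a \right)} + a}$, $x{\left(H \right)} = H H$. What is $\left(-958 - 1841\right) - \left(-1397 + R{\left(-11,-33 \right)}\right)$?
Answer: $-1402 - 4 \sqrt{66} \approx -1434.5$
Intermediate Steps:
$x{\left(H \right)} = H^{2}$
$R{\left(D,a \right)} = \sqrt{a + a^{2}}$ ($R{\left(D,a \right)} = \sqrt{a^{2} + a} = \sqrt{a + a^{2}}$)
$\left(-958 - 1841\right) - \left(-1397 + R{\left(-11,-33 \right)}\right) = \left(-958 - 1841\right) + \left(\left(597 + 800\right) - \sqrt{- 33 \left(1 - 33\right)}\right) = -2799 + \left(1397 - \sqrt{\left(-33\right) \left(-32\right)}\right) = -2799 + \left(1397 - \sqrt{1056}\right) = -2799 + \left(1397 - 4 \sqrt{66}\right) = -1402 - 4 \sqrt{66}$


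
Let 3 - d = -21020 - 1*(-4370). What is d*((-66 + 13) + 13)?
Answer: -666120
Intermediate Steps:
d = 16653 (d = 3 - (-21020 - 1*(-4370)) = 3 - (-21020 + 4370) = 3 - 1*(-16650) = 3 + 16650 = 16653)
d*((-66 + 13) + 13) = 16653*((-66 + 13) + 13) = 16653*(-53 + 13) = 16653*(-40) = -666120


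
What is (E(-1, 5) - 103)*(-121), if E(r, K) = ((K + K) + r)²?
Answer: 2662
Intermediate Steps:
E(r, K) = (r + 2*K)² (E(r, K) = (2*K + r)² = (r + 2*K)²)
(E(-1, 5) - 103)*(-121) = ((-1 + 2*5)² - 103)*(-121) = ((-1 + 10)² - 103)*(-121) = (9² - 103)*(-121) = (81 - 103)*(-121) = -22*(-121) = 2662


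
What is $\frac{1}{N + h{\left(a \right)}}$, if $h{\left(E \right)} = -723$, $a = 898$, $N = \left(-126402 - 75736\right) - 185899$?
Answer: $- \frac{1}{388760} \approx -2.5723 \cdot 10^{-6}$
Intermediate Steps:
$N = -388037$ ($N = -202138 - 185899 = -388037$)
$\frac{1}{N + h{\left(a \right)}} = \frac{1}{-388037 - 723} = \frac{1}{-388760} = - \frac{1}{388760}$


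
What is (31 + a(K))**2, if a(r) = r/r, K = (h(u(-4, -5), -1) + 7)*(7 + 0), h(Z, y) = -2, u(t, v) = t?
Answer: 1024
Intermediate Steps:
K = 35 (K = (-2 + 7)*(7 + 0) = 5*7 = 35)
a(r) = 1
(31 + a(K))**2 = (31 + 1)**2 = 32**2 = 1024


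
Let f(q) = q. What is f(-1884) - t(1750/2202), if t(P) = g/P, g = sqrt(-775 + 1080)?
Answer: -1884 - 1101*sqrt(305)/875 ≈ -1906.0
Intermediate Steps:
g = sqrt(305) ≈ 17.464
t(P) = sqrt(305)/P
f(-1884) - t(1750/2202) = -1884 - sqrt(305)/(1750/2202) = -1884 - sqrt(305)/(1750*(1/2202)) = -1884 - sqrt(305)/875/1101 = -1884 - sqrt(305)*1101/875 = -1884 - 1101*sqrt(305)/875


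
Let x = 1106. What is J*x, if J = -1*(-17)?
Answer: 18802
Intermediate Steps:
J = 17
J*x = 17*1106 = 18802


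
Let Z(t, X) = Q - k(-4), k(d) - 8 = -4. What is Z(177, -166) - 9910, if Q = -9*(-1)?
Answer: -9905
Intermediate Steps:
Q = 9
k(d) = 4 (k(d) = 8 - 4 = 4)
Z(t, X) = 5 (Z(t, X) = 9 - 1*4 = 9 - 4 = 5)
Z(177, -166) - 9910 = 5 - 9910 = -9905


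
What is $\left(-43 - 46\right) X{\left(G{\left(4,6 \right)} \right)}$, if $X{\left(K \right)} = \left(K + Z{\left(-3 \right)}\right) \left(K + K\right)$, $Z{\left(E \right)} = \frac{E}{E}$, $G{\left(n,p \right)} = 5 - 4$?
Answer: $-356$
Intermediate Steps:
$G{\left(n,p \right)} = 1$ ($G{\left(n,p \right)} = 5 - 4 = 1$)
$Z{\left(E \right)} = 1$
$X{\left(K \right)} = 2 K \left(1 + K\right)$ ($X{\left(K \right)} = \left(K + 1\right) \left(K + K\right) = \left(1 + K\right) 2 K = 2 K \left(1 + K\right)$)
$\left(-43 - 46\right) X{\left(G{\left(4,6 \right)} \right)} = \left(-43 - 46\right) 2 \cdot 1 \left(1 + 1\right) = - 89 \cdot 2 \cdot 1 \cdot 2 = \left(-89\right) 4 = -356$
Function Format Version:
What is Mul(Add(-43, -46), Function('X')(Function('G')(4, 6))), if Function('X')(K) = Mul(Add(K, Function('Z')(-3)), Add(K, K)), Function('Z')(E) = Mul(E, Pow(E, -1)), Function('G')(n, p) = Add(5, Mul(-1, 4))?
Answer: -356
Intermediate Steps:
Function('G')(n, p) = 1 (Function('G')(n, p) = Add(5, -4) = 1)
Function('Z')(E) = 1
Function('X')(K) = Mul(2, K, Add(1, K)) (Function('X')(K) = Mul(Add(K, 1), Add(K, K)) = Mul(Add(1, K), Mul(2, K)) = Mul(2, K, Add(1, K)))
Mul(Add(-43, -46), Function('X')(Function('G')(4, 6))) = Mul(Add(-43, -46), Mul(2, 1, Add(1, 1))) = Mul(-89, Mul(2, 1, 2)) = Mul(-89, 4) = -356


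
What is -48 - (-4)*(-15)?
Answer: -108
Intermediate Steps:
-48 - (-4)*(-15) = -48 - 4*15 = -48 - 60 = -108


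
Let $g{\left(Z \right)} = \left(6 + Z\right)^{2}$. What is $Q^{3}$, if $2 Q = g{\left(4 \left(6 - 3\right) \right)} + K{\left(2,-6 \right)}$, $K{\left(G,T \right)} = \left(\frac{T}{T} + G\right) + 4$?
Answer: $\frac{36264691}{8} \approx 4.5331 \cdot 10^{6}$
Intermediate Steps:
$K{\left(G,T \right)} = 5 + G$ ($K{\left(G,T \right)} = \left(1 + G\right) + 4 = 5 + G$)
$Q = \frac{331}{2}$ ($Q = \frac{\left(6 + 4 \left(6 - 3\right)\right)^{2} + \left(5 + 2\right)}{2} = \frac{\left(6 + 4 \cdot 3\right)^{2} + 7}{2} = \frac{\left(6 + 12\right)^{2} + 7}{2} = \frac{18^{2} + 7}{2} = \frac{324 + 7}{2} = \frac{1}{2} \cdot 331 = \frac{331}{2} \approx 165.5$)
$Q^{3} = \left(\frac{331}{2}\right)^{3} = \frac{36264691}{8}$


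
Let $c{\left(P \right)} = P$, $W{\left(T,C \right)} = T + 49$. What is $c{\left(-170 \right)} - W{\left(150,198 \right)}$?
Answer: $-369$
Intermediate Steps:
$W{\left(T,C \right)} = 49 + T$
$c{\left(-170 \right)} - W{\left(150,198 \right)} = -170 - \left(49 + 150\right) = -170 - 199 = -369$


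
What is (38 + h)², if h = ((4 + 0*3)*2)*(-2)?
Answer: 484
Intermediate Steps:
h = -16 (h = ((4 + 0)*2)*(-2) = (4*2)*(-2) = 8*(-2) = -16)
(38 + h)² = (38 - 16)² = 22² = 484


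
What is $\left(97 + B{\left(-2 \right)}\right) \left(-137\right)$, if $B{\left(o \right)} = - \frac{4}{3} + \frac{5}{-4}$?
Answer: $- \frac{155221}{12} \approx -12935.0$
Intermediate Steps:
$B{\left(o \right)} = - \frac{31}{12}$ ($B{\left(o \right)} = \left(-4\right) \frac{1}{3} + 5 \left(- \frac{1}{4}\right) = - \frac{4}{3} - \frac{5}{4} = - \frac{31}{12}$)
$\left(97 + B{\left(-2 \right)}\right) \left(-137\right) = \left(97 - \frac{31}{12}\right) \left(-137\right) = \frac{1133}{12} \left(-137\right) = - \frac{155221}{12}$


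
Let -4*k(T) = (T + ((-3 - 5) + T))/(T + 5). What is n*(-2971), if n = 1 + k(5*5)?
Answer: -38623/20 ≈ -1931.2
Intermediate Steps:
k(T) = -(-8 + 2*T)/(4*(5 + T)) (k(T) = -(T + ((-3 - 5) + T))/(4*(T + 5)) = -(T + (-8 + T))/(4*(5 + T)) = -(-8 + 2*T)/(4*(5 + T)))
n = 13/20 (n = 1 + (4 - 5*5)/(2*(5 + 5*5)) = 1 + (4 - 1*25)/(2*(5 + 25)) = 1 + (½)*(4 - 25)/30 = 1 + (½)*(1/30)*(-21) = 1 - 7/20 = 13/20 ≈ 0.65000)
n*(-2971) = (13/20)*(-2971) = -38623/20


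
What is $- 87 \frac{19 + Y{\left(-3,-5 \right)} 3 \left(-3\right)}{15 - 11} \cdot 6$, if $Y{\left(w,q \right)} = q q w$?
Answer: $-90567$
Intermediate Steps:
$Y{\left(w,q \right)} = w q^{2}$ ($Y{\left(w,q \right)} = q^{2} w = w q^{2}$)
$- 87 \frac{19 + Y{\left(-3,-5 \right)} 3 \left(-3\right)}{15 - 11} \cdot 6 = - 87 \frac{19 + - 3 \left(-5\right)^{2} \cdot 3 \left(-3\right)}{15 - 11} \cdot 6 = - 87 \frac{19 + \left(-3\right) 25 \cdot 3 \left(-3\right)}{4} \cdot 6 = - 87 \left(19 + \left(-75\right) 3 \left(-3\right)\right) \frac{1}{4} \cdot 6 = - 87 \left(19 - -675\right) \frac{1}{4} \cdot 6 = - 87 \left(19 + 675\right) \frac{1}{4} \cdot 6 = - 87 \cdot 694 \cdot \frac{1}{4} \cdot 6 = \left(-87\right) \frac{347}{2} \cdot 6 = \left(- \frac{30189}{2}\right) 6 = -90567$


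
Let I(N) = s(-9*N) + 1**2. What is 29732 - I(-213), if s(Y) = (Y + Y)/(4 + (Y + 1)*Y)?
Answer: 54657617138/1838405 ≈ 29731.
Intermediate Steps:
s(Y) = 2*Y/(4 + Y*(1 + Y)) (s(Y) = (2*Y)/(4 + (1 + Y)*Y) = (2*Y)/(4 + Y*(1 + Y)) = 2*Y/(4 + Y*(1 + Y)))
I(N) = 1 - 18*N/(4 - 9*N + 81*N**2) (I(N) = 2*(-9*N)/(4 - 9*N + (-9*N)**2) + 1**2 = 2*(-9*N)/(4 - 9*N + 81*N**2) + 1 = -18*N/(4 - 9*N + 81*N**2) + 1 = 1 - 18*N/(4 - 9*N + 81*N**2))
29732 - I(-213) = 29732 - (4 - 27*(-213) + 81*(-213)**2)/(4 - 9*(-213) + 81*(-213)**2) = 29732 - (4 + 5751 + 81*45369)/(4 + 1917 + 81*45369) = 29732 - (4 + 5751 + 3674889)/(4 + 1917 + 3674889) = 29732 - 3680644/3676810 = 29732 - 1*1840322/1838405 = 29732 - 1840322/1838405 = 54657617138/1838405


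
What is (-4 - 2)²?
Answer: 36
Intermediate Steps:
(-4 - 2)² = (-6)² = 36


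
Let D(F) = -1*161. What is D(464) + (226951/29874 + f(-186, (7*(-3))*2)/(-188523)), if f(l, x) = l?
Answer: -31998173055/208590226 ≈ -153.40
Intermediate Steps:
D(F) = -161
D(464) + (226951/29874 + f(-186, (7*(-3))*2)/(-188523)) = -161 + (226951/29874 - 186/(-188523)) = -161 + (226951*(1/29874) - 186*(-1/188523)) = -161 + (226951/29874 + 62/62841) = -161 + 1584853331/208590226 = -31998173055/208590226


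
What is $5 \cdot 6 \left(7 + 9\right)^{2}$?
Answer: $7680$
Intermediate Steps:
$5 \cdot 6 \left(7 + 9\right)^{2} = 30 \cdot 16^{2} = 30 \cdot 256 = 7680$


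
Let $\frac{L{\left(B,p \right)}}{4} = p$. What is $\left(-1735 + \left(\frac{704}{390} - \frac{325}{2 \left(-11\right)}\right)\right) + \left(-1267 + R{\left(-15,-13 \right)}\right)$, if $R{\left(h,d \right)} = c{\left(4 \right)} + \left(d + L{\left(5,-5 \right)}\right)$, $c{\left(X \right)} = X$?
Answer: $- \frac{12931871}{4290} \approx -3014.4$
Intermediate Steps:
$L{\left(B,p \right)} = 4 p$
$R{\left(h,d \right)} = -16 + d$ ($R{\left(h,d \right)} = 4 + \left(d + 4 \left(-5\right)\right) = 4 + \left(d - 20\right) = 4 + \left(-20 + d\right) = -16 + d$)
$\left(-1735 + \left(\frac{704}{390} - \frac{325}{2 \left(-11\right)}\right)\right) + \left(-1267 + R{\left(-15,-13 \right)}\right) = \left(-1735 + \left(\frac{704}{390} - \frac{325}{2 \left(-11\right)}\right)\right) - 1296 = \left(-1735 + \left(704 \cdot \frac{1}{390} - \frac{325}{-22}\right)\right) - 1296 = \left(-1735 + \left(\frac{352}{195} - - \frac{325}{22}\right)\right) - 1296 = \left(-1735 + \left(\frac{352}{195} + \frac{325}{22}\right)\right) - 1296 = \left(-1735 + \frac{71119}{4290}\right) - 1296 = - \frac{7372031}{4290} - 1296 = - \frac{12931871}{4290}$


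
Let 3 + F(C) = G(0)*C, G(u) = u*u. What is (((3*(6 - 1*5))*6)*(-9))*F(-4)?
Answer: 486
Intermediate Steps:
G(u) = u²
F(C) = -3 (F(C) = -3 + 0²*C = -3 + 0*C = -3 + 0 = -3)
(((3*(6 - 1*5))*6)*(-9))*F(-4) = (((3*(6 - 1*5))*6)*(-9))*(-3) = (((3*(6 - 5))*6)*(-9))*(-3) = (((3*1)*6)*(-9))*(-3) = ((3*6)*(-9))*(-3) = (18*(-9))*(-3) = -162*(-3) = 486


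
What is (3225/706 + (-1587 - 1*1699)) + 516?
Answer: -1952395/706 ≈ -2765.4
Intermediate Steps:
(3225/706 + (-1587 - 1*1699)) + 516 = (3225*(1/706) + (-1587 - 1699)) + 516 = (3225/706 - 3286) + 516 = -2316691/706 + 516 = -1952395/706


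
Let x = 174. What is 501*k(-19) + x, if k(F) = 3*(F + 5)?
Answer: -20868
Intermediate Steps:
k(F) = 15 + 3*F (k(F) = 3*(5 + F) = 15 + 3*F)
501*k(-19) + x = 501*(15 + 3*(-19)) + 174 = 501*(15 - 57) + 174 = 501*(-42) + 174 = -21042 + 174 = -20868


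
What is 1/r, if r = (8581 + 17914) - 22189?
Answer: 1/4306 ≈ 0.00023223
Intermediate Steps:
r = 4306 (r = 26495 - 22189 = 4306)
1/r = 1/4306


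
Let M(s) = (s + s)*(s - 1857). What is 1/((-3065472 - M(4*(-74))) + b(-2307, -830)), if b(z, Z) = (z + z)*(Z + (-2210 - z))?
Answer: -1/957986 ≈ -1.0439e-6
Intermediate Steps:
M(s) = 2*s*(-1857 + s) (M(s) = (2*s)*(-1857 + s) = 2*s*(-1857 + s))
b(z, Z) = 2*z*(-2210 + Z - z) (b(z, Z) = (2*z)*(-2210 + Z - z) = 2*z*(-2210 + Z - z))
1/((-3065472 - M(4*(-74))) + b(-2307, -830)) = 1/((-3065472 - 2*4*(-74)*(-1857 + 4*(-74))) + 2*(-2307)*(-2210 - 830 - 1*(-2307))) = 1/((-3065472 - 2*(-296)*(-1857 - 296)) + 2*(-2307)*(-2210 - 830 + 2307)) = 1/((-3065472 - 2*(-296)*(-2153)) + 2*(-2307)*(-733)) = 1/((-3065472 - 1*1274576) + 3382062) = 1/((-3065472 - 1274576) + 3382062) = 1/(-4340048 + 3382062) = 1/(-957986) = -1/957986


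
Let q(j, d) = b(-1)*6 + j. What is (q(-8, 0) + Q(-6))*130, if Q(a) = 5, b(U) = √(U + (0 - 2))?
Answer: -390 + 780*I*√3 ≈ -390.0 + 1351.0*I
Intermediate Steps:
b(U) = √(-2 + U) (b(U) = √(U - 2) = √(-2 + U))
q(j, d) = j + 6*I*√3 (q(j, d) = √(-2 - 1)*6 + j = √(-3)*6 + j = (I*√3)*6 + j = 6*I*√3 + j = j + 6*I*√3)
(q(-8, 0) + Q(-6))*130 = ((-8 + 6*I*√3) + 5)*130 = (-3 + 6*I*√3)*130 = -390 + 780*I*√3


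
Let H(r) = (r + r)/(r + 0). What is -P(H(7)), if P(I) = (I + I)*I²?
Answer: -16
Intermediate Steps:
H(r) = 2 (H(r) = (2*r)/r = 2)
P(I) = 2*I³ (P(I) = (2*I)*I² = 2*I³)
-P(H(7)) = -2*2³ = -2*8 = -1*16 = -16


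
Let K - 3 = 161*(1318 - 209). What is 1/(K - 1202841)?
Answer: -1/1024289 ≈ -9.7629e-7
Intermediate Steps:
K = 178552 (K = 3 + 161*(1318 - 209) = 3 + 161*1109 = 3 + 178549 = 178552)
1/(K - 1202841) = 1/(178552 - 1202841) = 1/(-1024289) = -1/1024289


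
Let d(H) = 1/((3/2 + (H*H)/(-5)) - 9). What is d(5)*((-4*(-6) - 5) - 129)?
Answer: 44/5 ≈ 8.8000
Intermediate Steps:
d(H) = 1/(-15/2 - H²/5) (d(H) = 1/((3*(½) + H²*(-⅕)) - 9) = 1/((3/2 - H²/5) - 9) = 1/(-15/2 - H²/5))
d(5)*((-4*(-6) - 5) - 129) = (-10/(75 + 2*5²))*((-4*(-6) - 5) - 129) = (-10/(75 + 2*25))*((24 - 5) - 129) = (-10/(75 + 50))*(19 - 129) = -10/125*(-110) = -10*1/125*(-110) = -2/25*(-110) = 44/5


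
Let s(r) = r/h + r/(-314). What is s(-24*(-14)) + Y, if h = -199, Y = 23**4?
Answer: 8742986179/31243 ≈ 2.7984e+5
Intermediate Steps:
Y = 279841
s(r) = -513*r/62486 (s(r) = r/(-199) + r/(-314) = r*(-1/199) + r*(-1/314) = -r/199 - r/314 = -513*r/62486)
s(-24*(-14)) + Y = -(-6156)*(-14)/31243 + 279841 = -513/62486*336 + 279841 = -86184/31243 + 279841 = 8742986179/31243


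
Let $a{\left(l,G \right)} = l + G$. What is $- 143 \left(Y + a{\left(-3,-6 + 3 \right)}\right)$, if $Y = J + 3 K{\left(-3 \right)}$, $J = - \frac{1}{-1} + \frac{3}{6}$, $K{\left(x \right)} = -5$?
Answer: $\frac{5577}{2} \approx 2788.5$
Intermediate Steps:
$J = \frac{3}{2}$ ($J = \left(-1\right) \left(-1\right) + 3 \cdot \frac{1}{6} = 1 + \frac{1}{2} = \frac{3}{2} \approx 1.5$)
$a{\left(l,G \right)} = G + l$
$Y = - \frac{27}{2}$ ($Y = \frac{3}{2} + 3 \left(-5\right) = \frac{3}{2} - 15 = - \frac{27}{2} \approx -13.5$)
$- 143 \left(Y + a{\left(-3,-6 + 3 \right)}\right) = - 143 \left(- \frac{27}{2} + \left(\left(-6 + 3\right) - 3\right)\right) = - 143 \left(- \frac{27}{2} - 6\right) = \left(-143\right) \left(- \frac{39}{2}\right) = \frac{5577}{2}$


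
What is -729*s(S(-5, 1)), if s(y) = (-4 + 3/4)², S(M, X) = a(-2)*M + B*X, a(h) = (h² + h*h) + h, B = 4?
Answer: -123201/16 ≈ -7700.1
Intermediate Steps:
a(h) = h + 2*h² (a(h) = (h² + h²) + h = 2*h² + h = h + 2*h²)
S(M, X) = 4*X + 6*M (S(M, X) = (-2*(1 + 2*(-2)))*M + 4*X = (-2*(1 - 4))*M + 4*X = (-2*(-3))*M + 4*X = 6*M + 4*X = 4*X + 6*M)
s(y) = 169/16 (s(y) = (-4 + 3*(¼))² = (-4 + ¾)² = (-13/4)² = 169/16)
-729*s(S(-5, 1)) = -729*169/16 = -123201/16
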